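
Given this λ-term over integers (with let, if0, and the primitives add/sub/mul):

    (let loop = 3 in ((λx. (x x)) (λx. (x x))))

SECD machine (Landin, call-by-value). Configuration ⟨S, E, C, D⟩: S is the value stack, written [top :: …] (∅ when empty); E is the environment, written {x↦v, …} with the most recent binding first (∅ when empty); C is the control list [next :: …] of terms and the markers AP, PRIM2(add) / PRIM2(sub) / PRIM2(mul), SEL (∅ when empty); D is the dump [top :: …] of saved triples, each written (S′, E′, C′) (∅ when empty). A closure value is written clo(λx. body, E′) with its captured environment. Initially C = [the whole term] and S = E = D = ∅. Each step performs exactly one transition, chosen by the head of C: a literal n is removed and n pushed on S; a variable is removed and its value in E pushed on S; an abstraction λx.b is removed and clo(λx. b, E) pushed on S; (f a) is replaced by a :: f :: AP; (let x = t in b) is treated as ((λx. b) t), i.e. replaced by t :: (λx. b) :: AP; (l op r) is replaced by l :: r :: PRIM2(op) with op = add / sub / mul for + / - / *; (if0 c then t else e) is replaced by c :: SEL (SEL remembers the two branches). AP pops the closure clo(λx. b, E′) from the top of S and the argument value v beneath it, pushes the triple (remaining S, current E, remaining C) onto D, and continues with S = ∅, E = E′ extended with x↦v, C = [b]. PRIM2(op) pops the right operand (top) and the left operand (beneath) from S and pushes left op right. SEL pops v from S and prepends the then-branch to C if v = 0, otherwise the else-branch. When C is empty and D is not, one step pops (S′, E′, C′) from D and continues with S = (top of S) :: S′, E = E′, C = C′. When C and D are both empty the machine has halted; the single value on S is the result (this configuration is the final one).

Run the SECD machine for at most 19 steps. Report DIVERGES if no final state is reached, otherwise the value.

[0] ⟨S=∅; E=∅; C=[(let loop = 3 in ((λx. (x x)) (λx. (x x))))]; D=∅⟩
[1] ⟨S=∅; E=∅; C=[3 :: (λloop. ((λx. (x x)) (λx. (x x)))) :: AP]; D=∅⟩
[2] ⟨S=[3]; E=∅; C=[(λloop. ((λx. (x x)) (λx. (x x)))) :: AP]; D=∅⟩
[3] ⟨S=[clo(λloop. ((λx. (x x)) (λx. (x x))), ∅) :: 3]; E=∅; C=[AP]; D=∅⟩
[4] ⟨S=∅; E={loop↦3}; C=[((λx. (x x)) (λx. (x x)))]; D=[(∅, ∅, ∅)]⟩
[5] ⟨S=∅; E={loop↦3}; C=[(λx. (x x)) :: (λx. (x x)) :: AP]; D=[(∅, ∅, ∅)]⟩
[6] ⟨S=[clo(λx. (x x), {loop↦3})]; E={loop↦3}; C=[(λx. (x x)) :: AP]; D=[(∅, ∅, ∅)]⟩
[7] ⟨S=[clo(λx. (x x), {loop↦3}) :: clo(λx. (x x), {loop↦3})]; E={loop↦3}; C=[AP]; D=[(∅, ∅, ∅)]⟩
[8] ⟨S=∅; E={x↦clo(λx. (x x), {loop↦3}), loop↦3}; C=[(x x)]; D=[(∅, {loop↦3}, ∅) :: (∅, ∅, ∅)]⟩
[9] ⟨S=∅; E={x↦clo(λx. (x x), {loop↦3}), loop↦3}; C=[x :: x :: AP]; D=[(∅, {loop↦3}, ∅) :: (∅, ∅, ∅)]⟩
[10] ⟨S=[clo(λx. (x x), {loop↦3})]; E={x↦clo(λx. (x x), {loop↦3}), loop↦3}; C=[x :: AP]; D=[(∅, {loop↦3}, ∅) :: (∅, ∅, ∅)]⟩
[11] ⟨S=[clo(λx. (x x), {loop↦3}) :: clo(λx. (x x), {loop↦3})]; E={x↦clo(λx. (x x), {loop↦3}), loop↦3}; C=[AP]; D=[(∅, {loop↦3}, ∅) :: (∅, ∅, ∅)]⟩
[12] ⟨S=∅; E={x↦clo(λx. (x x), {loop↦3}), loop↦3}; C=[(x x)]; D=[(∅, {x↦clo(λx. (x x), {loop↦3}), loop↦3}, ∅) :: (∅, {loop↦3}, ∅) :: (∅, ∅, ∅)]⟩
[13] ⟨S=∅; E={x↦clo(λx. (x x), {loop↦3}), loop↦3}; C=[x :: x :: AP]; D=[(∅, {x↦clo(λx. (x x), {loop↦3}), loop↦3}, ∅) :: (∅, {loop↦3}, ∅) :: (∅, ∅, ∅)]⟩
[14] ⟨S=[clo(λx. (x x), {loop↦3})]; E={x↦clo(λx. (x x), {loop↦3}), loop↦3}; C=[x :: AP]; D=[(∅, {x↦clo(λx. (x x), {loop↦3}), loop↦3}, ∅) :: (∅, {loop↦3}, ∅) :: (∅, ∅, ∅)]⟩
[15] ⟨S=[clo(λx. (x x), {loop↦3}) :: clo(λx. (x x), {loop↦3})]; E={x↦clo(λx. (x x), {loop↦3}), loop↦3}; C=[AP]; D=[(∅, {x↦clo(λx. (x x), {loop↦3}), loop↦3}, ∅) :: (∅, {loop↦3}, ∅) :: (∅, ∅, ∅)]⟩
[16] ⟨S=∅; E={x↦clo(λx. (x x), {loop↦3}), loop↦3}; C=[(x x)]; D=[(∅, {x↦clo(λx. (x x), {loop↦3}), loop↦3}, ∅) :: (∅, {x↦clo(λx. (x x), {loop↦3}), loop↦3}, ∅) :: (∅, {loop↦3}, ∅) :: (∅, ∅, ∅)]⟩
[17] ⟨S=∅; E={x↦clo(λx. (x x), {loop↦3}), loop↦3}; C=[x :: x :: AP]; D=[(∅, {x↦clo(λx. (x x), {loop↦3}), loop↦3}, ∅) :: (∅, {x↦clo(λx. (x x), {loop↦3}), loop↦3}, ∅) :: (∅, {loop↦3}, ∅) :: (∅, ∅, ∅)]⟩
[18] ⟨S=[clo(λx. (x x), {loop↦3})]; E={x↦clo(λx. (x x), {loop↦3}), loop↦3}; C=[x :: AP]; D=[(∅, {x↦clo(λx. (x x), {loop↦3}), loop↦3}, ∅) :: (∅, {x↦clo(λx. (x x), {loop↦3}), loop↦3}, ∅) :: (∅, {loop↦3}, ∅) :: (∅, ∅, ∅)]⟩
[19] ⟨S=[clo(λx. (x x), {loop↦3}) :: clo(λx. (x x), {loop↦3})]; E={x↦clo(λx. (x x), {loop↦3}), loop↦3}; C=[AP]; D=[(∅, {x↦clo(λx. (x x), {loop↦3}), loop↦3}, ∅) :: (∅, {x↦clo(λx. (x x), {loop↦3}), loop↦3}, ∅) :: (∅, {loop↦3}, ∅) :: (∅, ∅, ∅)]⟩
→ 19 transitions taken and the configuration is still not final: no result within 19 steps

Answer: DIVERGES (no final state within 19 steps)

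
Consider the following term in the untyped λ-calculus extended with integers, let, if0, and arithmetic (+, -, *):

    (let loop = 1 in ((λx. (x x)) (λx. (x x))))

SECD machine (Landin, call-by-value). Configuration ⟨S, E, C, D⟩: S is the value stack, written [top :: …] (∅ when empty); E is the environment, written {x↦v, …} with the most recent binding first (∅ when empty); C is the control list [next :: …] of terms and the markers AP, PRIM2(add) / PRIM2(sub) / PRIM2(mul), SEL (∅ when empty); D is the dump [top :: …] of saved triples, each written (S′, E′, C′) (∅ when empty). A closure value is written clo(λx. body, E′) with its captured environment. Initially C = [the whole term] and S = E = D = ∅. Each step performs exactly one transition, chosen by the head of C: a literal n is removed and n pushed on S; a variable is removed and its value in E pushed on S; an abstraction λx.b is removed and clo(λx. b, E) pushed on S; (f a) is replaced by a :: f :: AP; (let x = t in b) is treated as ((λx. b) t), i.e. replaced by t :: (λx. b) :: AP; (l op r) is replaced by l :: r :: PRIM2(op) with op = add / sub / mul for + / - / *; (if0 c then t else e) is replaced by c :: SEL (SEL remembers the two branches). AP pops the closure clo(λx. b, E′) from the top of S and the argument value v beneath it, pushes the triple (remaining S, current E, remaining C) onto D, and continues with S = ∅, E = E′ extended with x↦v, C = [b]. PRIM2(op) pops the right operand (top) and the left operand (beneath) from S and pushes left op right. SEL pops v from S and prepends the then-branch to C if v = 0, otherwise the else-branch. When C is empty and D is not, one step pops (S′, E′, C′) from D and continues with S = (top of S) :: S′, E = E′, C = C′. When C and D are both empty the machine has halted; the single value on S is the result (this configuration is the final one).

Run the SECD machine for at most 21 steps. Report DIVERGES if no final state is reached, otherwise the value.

step 0: <S=∅, E=∅, C=[(let loop = 1 in ((λx. (x x)) (λx. (x x))))], D=∅>
step 1: <S=∅, E=∅, C=[1 :: (λloop. ((λx. (x x)) (λx. (x x)))) :: AP], D=∅>
step 2: <S=[1], E=∅, C=[(λloop. ((λx. (x x)) (λx. (x x)))) :: AP], D=∅>
step 3: <S=[clo(λloop. ((λx. (x x)) (λx. (x x))), ∅) :: 1], E=∅, C=[AP], D=∅>
step 4: <S=∅, E={loop↦1}, C=[((λx. (x x)) (λx. (x x)))], D=[(∅, ∅, ∅)]>
step 5: <S=∅, E={loop↦1}, C=[(λx. (x x)) :: (λx. (x x)) :: AP], D=[(∅, ∅, ∅)]>
step 6: <S=[clo(λx. (x x), {loop↦1})], E={loop↦1}, C=[(λx. (x x)) :: AP], D=[(∅, ∅, ∅)]>
step 7: <S=[clo(λx. (x x), {loop↦1}) :: clo(λx. (x x), {loop↦1})], E={loop↦1}, C=[AP], D=[(∅, ∅, ∅)]>
step 8: <S=∅, E={x↦clo(λx. (x x), {loop↦1}), loop↦1}, C=[(x x)], D=[(∅, {loop↦1}, ∅) :: (∅, ∅, ∅)]>
step 9: <S=∅, E={x↦clo(λx. (x x), {loop↦1}), loop↦1}, C=[x :: x :: AP], D=[(∅, {loop↦1}, ∅) :: (∅, ∅, ∅)]>
step 10: <S=[clo(λx. (x x), {loop↦1})], E={x↦clo(λx. (x x), {loop↦1}), loop↦1}, C=[x :: AP], D=[(∅, {loop↦1}, ∅) :: (∅, ∅, ∅)]>
step 11: <S=[clo(λx. (x x), {loop↦1}) :: clo(λx. (x x), {loop↦1})], E={x↦clo(λx. (x x), {loop↦1}), loop↦1}, C=[AP], D=[(∅, {loop↦1}, ∅) :: (∅, ∅, ∅)]>
step 12: <S=∅, E={x↦clo(λx. (x x), {loop↦1}), loop↦1}, C=[(x x)], D=[(∅, {x↦clo(λx. (x x), {loop↦1}), loop↦1}, ∅) :: (∅, {loop↦1}, ∅) :: (∅, ∅, ∅)]>
step 13: <S=∅, E={x↦clo(λx. (x x), {loop↦1}), loop↦1}, C=[x :: x :: AP], D=[(∅, {x↦clo(λx. (x x), {loop↦1}), loop↦1}, ∅) :: (∅, {loop↦1}, ∅) :: (∅, ∅, ∅)]>
step 14: <S=[clo(λx. (x x), {loop↦1})], E={x↦clo(λx. (x x), {loop↦1}), loop↦1}, C=[x :: AP], D=[(∅, {x↦clo(λx. (x x), {loop↦1}), loop↦1}, ∅) :: (∅, {loop↦1}, ∅) :: (∅, ∅, ∅)]>
step 15: <S=[clo(λx. (x x), {loop↦1}) :: clo(λx. (x x), {loop↦1})], E={x↦clo(λx. (x x), {loop↦1}), loop↦1}, C=[AP], D=[(∅, {x↦clo(λx. (x x), {loop↦1}), loop↦1}, ∅) :: (∅, {loop↦1}, ∅) :: (∅, ∅, ∅)]>
step 16: <S=∅, E={x↦clo(λx. (x x), {loop↦1}), loop↦1}, C=[(x x)], D=[(∅, {x↦clo(λx. (x x), {loop↦1}), loop↦1}, ∅) :: (∅, {x↦clo(λx. (x x), {loop↦1}), loop↦1}, ∅) :: (∅, {loop↦1}, ∅) :: (∅, ∅, ∅)]>
step 17: <S=∅, E={x↦clo(λx. (x x), {loop↦1}), loop↦1}, C=[x :: x :: AP], D=[(∅, {x↦clo(λx. (x x), {loop↦1}), loop↦1}, ∅) :: (∅, {x↦clo(λx. (x x), {loop↦1}), loop↦1}, ∅) :: (∅, {loop↦1}, ∅) :: (∅, ∅, ∅)]>
step 18: <S=[clo(λx. (x x), {loop↦1})], E={x↦clo(λx. (x x), {loop↦1}), loop↦1}, C=[x :: AP], D=[(∅, {x↦clo(λx. (x x), {loop↦1}), loop↦1}, ∅) :: (∅, {x↦clo(λx. (x x), {loop↦1}), loop↦1}, ∅) :: (∅, {loop↦1}, ∅) :: (∅, ∅, ∅)]>
step 19: <S=[clo(λx. (x x), {loop↦1}) :: clo(λx. (x x), {loop↦1})], E={x↦clo(λx. (x x), {loop↦1}), loop↦1}, C=[AP], D=[(∅, {x↦clo(λx. (x x), {loop↦1}), loop↦1}, ∅) :: (∅, {x↦clo(λx. (x x), {loop↦1}), loop↦1}, ∅) :: (∅, {loop↦1}, ∅) :: (∅, ∅, ∅)]>
step 20: <S=∅, E={x↦clo(λx. (x x), {loop↦1}), loop↦1}, C=[(x x)], D=[(∅, {x↦clo(λx. (x x), {loop↦1}), loop↦1}, ∅) :: (∅, {x↦clo(λx. (x x), {loop↦1}), loop↦1}, ∅) :: (∅, {x↦clo(λx. (x x), {loop↦1}), loop↦1}, ∅) :: (∅, {loop↦1}, ∅) :: (∅, ∅, ∅)]>
step 21: <S=∅, E={x↦clo(λx. (x x), {loop↦1}), loop↦1}, C=[x :: x :: AP], D=[(∅, {x↦clo(λx. (x x), {loop↦1}), loop↦1}, ∅) :: (∅, {x↦clo(λx. (x x), {loop↦1}), loop↦1}, ∅) :: (∅, {x↦clo(λx. (x x), {loop↦1}), loop↦1}, ∅) :: (∅, {loop↦1}, ∅) :: (∅, ∅, ∅)]>
→ 21 transitions taken and the configuration is still not final: no result within 21 steps

Answer: DIVERGES (no final state within 21 steps)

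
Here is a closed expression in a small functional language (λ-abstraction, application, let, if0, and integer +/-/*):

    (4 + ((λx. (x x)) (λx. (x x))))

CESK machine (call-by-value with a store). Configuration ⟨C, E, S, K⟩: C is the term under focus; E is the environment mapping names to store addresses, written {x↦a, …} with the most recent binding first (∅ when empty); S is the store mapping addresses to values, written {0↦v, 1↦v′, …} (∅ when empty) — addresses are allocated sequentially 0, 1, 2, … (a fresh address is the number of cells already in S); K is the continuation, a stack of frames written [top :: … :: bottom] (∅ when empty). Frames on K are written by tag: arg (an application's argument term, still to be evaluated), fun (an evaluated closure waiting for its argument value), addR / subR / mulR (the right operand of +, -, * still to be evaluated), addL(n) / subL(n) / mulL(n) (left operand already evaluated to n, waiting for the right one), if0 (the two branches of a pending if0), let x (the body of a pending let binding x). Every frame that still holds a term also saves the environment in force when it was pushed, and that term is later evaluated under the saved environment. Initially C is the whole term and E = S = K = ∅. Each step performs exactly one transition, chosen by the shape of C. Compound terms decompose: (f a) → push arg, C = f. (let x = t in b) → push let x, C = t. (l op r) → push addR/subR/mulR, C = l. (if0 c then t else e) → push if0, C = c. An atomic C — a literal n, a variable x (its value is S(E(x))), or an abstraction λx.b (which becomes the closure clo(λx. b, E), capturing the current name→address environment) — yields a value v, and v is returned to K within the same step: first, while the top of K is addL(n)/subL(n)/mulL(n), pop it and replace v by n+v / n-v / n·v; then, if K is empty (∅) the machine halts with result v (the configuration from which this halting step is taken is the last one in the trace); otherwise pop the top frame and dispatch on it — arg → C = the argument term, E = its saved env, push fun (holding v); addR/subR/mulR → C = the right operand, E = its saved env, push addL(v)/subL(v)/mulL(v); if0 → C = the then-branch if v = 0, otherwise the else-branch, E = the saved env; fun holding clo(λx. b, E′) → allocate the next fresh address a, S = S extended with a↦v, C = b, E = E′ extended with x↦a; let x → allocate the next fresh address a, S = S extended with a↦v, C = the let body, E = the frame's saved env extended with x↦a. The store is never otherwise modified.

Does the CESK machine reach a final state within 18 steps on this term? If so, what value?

0. <C=(4 + ((λx. (x x)) (λx. (x x)))), E=∅, S=∅, K=∅>
1. <C=4, E=∅, S=∅, K=[addR]>
2. <C=((λx. (x x)) (λx. (x x))), E=∅, S=∅, K=[addL(4)]>
3. <C=(λx. (x x)), E=∅, S=∅, K=[arg :: addL(4)]>
4. <C=(λx. (x x)), E=∅, S=∅, K=[fun :: addL(4)]>
5. <C=(x x), E={x↦0}, S={0↦clo(λx. (x x), ∅)}, K=[addL(4)]>
6. <C=x, E={x↦0}, S={0↦clo(λx. (x x), ∅)}, K=[arg :: addL(4)]>
7. <C=x, E={x↦0}, S={0↦clo(λx. (x x), ∅)}, K=[fun :: addL(4)]>
8. <C=(x x), E={x↦1}, S={0↦clo(λx. (x x), ∅), 1↦clo(λx. (x x), ∅)}, K=[addL(4)]>
9. <C=x, E={x↦1}, S={0↦clo(λx. (x x), ∅), 1↦clo(λx. (x x), ∅)}, K=[arg :: addL(4)]>
10. <C=x, E={x↦1}, S={0↦clo(λx. (x x), ∅), 1↦clo(λx. (x x), ∅)}, K=[fun :: addL(4)]>
11. <C=(x x), E={x↦2}, S={0↦clo(λx. (x x), ∅), 1↦clo(λx. (x x), ∅), 2↦clo(λx. (x x), ∅)}, K=[addL(4)]>
12. <C=x, E={x↦2}, S={0↦clo(λx. (x x), ∅), 1↦clo(λx. (x x), ∅), 2↦clo(λx. (x x), ∅)}, K=[arg :: addL(4)]>
13. <C=x, E={x↦2}, S={0↦clo(λx. (x x), ∅), 1↦clo(λx. (x x), ∅), 2↦clo(λx. (x x), ∅)}, K=[fun :: addL(4)]>
14. <C=(x x), E={x↦3}, S={0↦clo(λx. (x x), ∅), 1↦clo(λx. (x x), ∅), 2↦clo(λx. (x x), ∅), 3↦clo(λx. (x x), ∅)}, K=[addL(4)]>
15. <C=x, E={x↦3}, S={0↦clo(λx. (x x), ∅), 1↦clo(λx. (x x), ∅), 2↦clo(λx. (x x), ∅), 3↦clo(λx. (x x), ∅)}, K=[arg :: addL(4)]>
16. <C=x, E={x↦3}, S={0↦clo(λx. (x x), ∅), 1↦clo(λx. (x x), ∅), 2↦clo(λx. (x x), ∅), 3↦clo(λx. (x x), ∅)}, K=[fun :: addL(4)]>
17. <C=(x x), E={x↦4}, S={0↦clo(λx. (x x), ∅), 1↦clo(λx. (x x), ∅), 2↦clo(λx. (x x), ∅), 3↦clo(λx. (x x), ∅), 4↦clo(λx. (x x), ∅)}, K=[addL(4)]>
18. <C=x, E={x↦4}, S={0↦clo(λx. (x x), ∅), 1↦clo(λx. (x x), ∅), 2↦clo(λx. (x x), ∅), 3↦clo(λx. (x x), ∅), 4↦clo(λx. (x x), ∅)}, K=[arg :: addL(4)]>
→ 18 transitions taken and the configuration is still not final: no result within 18 steps

Answer: DIVERGES (no final state within 18 steps)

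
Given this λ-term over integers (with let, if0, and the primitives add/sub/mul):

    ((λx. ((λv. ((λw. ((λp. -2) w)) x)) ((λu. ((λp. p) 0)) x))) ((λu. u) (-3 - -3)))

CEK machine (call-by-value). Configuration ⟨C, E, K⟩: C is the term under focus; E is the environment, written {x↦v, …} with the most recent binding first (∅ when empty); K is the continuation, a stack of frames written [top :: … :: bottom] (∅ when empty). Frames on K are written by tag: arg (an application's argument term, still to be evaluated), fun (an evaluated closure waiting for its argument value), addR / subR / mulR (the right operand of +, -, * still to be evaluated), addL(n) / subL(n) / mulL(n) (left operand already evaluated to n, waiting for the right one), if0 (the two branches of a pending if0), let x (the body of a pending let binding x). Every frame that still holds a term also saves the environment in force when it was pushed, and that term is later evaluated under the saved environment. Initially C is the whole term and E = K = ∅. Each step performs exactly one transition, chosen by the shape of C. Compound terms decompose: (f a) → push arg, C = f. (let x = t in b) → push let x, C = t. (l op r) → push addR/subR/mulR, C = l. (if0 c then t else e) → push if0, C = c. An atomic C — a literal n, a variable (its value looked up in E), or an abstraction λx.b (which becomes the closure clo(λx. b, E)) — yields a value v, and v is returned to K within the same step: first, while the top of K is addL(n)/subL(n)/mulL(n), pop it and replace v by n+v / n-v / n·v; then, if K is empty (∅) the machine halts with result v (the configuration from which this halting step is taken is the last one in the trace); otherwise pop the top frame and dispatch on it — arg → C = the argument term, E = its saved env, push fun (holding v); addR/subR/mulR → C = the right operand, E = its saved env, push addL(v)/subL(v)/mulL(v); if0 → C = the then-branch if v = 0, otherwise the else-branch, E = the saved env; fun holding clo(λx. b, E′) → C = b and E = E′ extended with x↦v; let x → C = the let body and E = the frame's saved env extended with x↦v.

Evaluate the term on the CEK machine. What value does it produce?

step 0: [C=((λx. ((λv. ((λw. ((λp. -2) w)) x)) ((λu. ((λp. p) 0)) x))) ((λu. u) (-3 - -3))) | E=∅ | K=∅]
step 1: [C=(λx. ((λv. ((λw. ((λp. -2) w)) x)) ((λu. ((λp. p) 0)) x))) | E=∅ | K=[arg]]
step 2: [C=((λu. u) (-3 - -3)) | E=∅ | K=[fun]]
step 3: [C=(λu. u) | E=∅ | K=[arg :: fun]]
step 4: [C=(-3 - -3) | E=∅ | K=[fun :: fun]]
step 5: [C=-3 | E=∅ | K=[subR :: fun :: fun]]
step 6: [C=-3 | E=∅ | K=[subL(-3) :: fun :: fun]]
step 7: [C=u | E={u↦0} | K=[fun]]
step 8: [C=((λv. ((λw. ((λp. -2) w)) x)) ((λu. ((λp. p) 0)) x)) | E={x↦0} | K=∅]
step 9: [C=(λv. ((λw. ((λp. -2) w)) x)) | E={x↦0} | K=[arg]]
step 10: [C=((λu. ((λp. p) 0)) x) | E={x↦0} | K=[fun]]
step 11: [C=(λu. ((λp. p) 0)) | E={x↦0} | K=[arg :: fun]]
step 12: [C=x | E={x↦0} | K=[fun :: fun]]
step 13: [C=((λp. p) 0) | E={u↦0, x↦0} | K=[fun]]
step 14: [C=(λp. p) | E={u↦0, x↦0} | K=[arg :: fun]]
step 15: [C=0 | E={u↦0, x↦0} | K=[fun :: fun]]
step 16: [C=p | E={p↦0, u↦0, x↦0} | K=[fun]]
step 17: [C=((λw. ((λp. -2) w)) x) | E={v↦0, x↦0} | K=∅]
step 18: [C=(λw. ((λp. -2) w)) | E={v↦0, x↦0} | K=[arg]]
step 19: [C=x | E={v↦0, x↦0} | K=[fun]]
step 20: [C=((λp. -2) w) | E={w↦0, v↦0, x↦0} | K=∅]
step 21: [C=(λp. -2) | E={w↦0, v↦0, x↦0} | K=[arg]]
step 22: [C=w | E={w↦0, v↦0, x↦0} | K=[fun]]
step 23: [C=-2 | E={p↦0, w↦0, v↦0, x↦0} | K=∅]
→ final value -2

Answer: -2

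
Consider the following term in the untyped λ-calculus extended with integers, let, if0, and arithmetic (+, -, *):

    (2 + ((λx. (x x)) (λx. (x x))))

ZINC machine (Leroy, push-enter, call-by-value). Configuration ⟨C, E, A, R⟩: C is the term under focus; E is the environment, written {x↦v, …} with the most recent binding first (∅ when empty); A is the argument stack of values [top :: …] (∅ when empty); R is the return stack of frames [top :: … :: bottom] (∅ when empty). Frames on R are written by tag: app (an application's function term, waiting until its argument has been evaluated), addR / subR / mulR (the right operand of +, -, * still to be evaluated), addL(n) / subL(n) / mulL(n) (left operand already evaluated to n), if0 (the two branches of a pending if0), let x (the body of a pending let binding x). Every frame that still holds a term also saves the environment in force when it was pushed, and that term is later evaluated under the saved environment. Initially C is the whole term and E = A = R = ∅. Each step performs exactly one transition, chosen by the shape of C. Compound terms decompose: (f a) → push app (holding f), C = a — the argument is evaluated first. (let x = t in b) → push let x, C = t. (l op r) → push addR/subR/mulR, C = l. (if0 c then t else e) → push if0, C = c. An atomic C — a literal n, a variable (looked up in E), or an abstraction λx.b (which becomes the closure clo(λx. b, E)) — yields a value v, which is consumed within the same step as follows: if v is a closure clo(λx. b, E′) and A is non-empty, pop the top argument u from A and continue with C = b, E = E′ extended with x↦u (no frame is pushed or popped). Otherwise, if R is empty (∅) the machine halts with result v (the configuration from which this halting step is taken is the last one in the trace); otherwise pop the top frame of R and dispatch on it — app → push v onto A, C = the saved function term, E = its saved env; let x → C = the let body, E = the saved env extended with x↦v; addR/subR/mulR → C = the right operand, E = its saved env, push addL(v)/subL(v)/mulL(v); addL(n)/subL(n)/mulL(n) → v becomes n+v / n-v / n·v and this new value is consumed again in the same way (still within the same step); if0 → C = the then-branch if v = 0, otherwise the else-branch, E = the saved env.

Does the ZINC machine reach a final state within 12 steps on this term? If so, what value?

t=0: [C=(2 + ((λx. (x x)) (λx. (x x)))) | E=∅ | A=∅ | R=∅]
t=1: [C=2 | E=∅ | A=∅ | R=[addR]]
t=2: [C=((λx. (x x)) (λx. (x x))) | E=∅ | A=∅ | R=[addL(2)]]
t=3: [C=(λx. (x x)) | E=∅ | A=∅ | R=[app :: addL(2)]]
t=4: [C=(λx. (x x)) | E=∅ | A=[clo(λx. (x x), ∅)] | R=[addL(2)]]
t=5: [C=(x x) | E={x↦clo(λx. (x x), ∅)} | A=∅ | R=[addL(2)]]
t=6: [C=x | E={x↦clo(λx. (x x), ∅)} | A=∅ | R=[app :: addL(2)]]
t=7: [C=x | E={x↦clo(λx. (x x), ∅)} | A=[clo(λx. (x x), ∅)] | R=[addL(2)]]
… configuration repeats with period 3 (steps 5–7 recur indefinitely) …

Answer: DIVERGES (no final state within 12 steps)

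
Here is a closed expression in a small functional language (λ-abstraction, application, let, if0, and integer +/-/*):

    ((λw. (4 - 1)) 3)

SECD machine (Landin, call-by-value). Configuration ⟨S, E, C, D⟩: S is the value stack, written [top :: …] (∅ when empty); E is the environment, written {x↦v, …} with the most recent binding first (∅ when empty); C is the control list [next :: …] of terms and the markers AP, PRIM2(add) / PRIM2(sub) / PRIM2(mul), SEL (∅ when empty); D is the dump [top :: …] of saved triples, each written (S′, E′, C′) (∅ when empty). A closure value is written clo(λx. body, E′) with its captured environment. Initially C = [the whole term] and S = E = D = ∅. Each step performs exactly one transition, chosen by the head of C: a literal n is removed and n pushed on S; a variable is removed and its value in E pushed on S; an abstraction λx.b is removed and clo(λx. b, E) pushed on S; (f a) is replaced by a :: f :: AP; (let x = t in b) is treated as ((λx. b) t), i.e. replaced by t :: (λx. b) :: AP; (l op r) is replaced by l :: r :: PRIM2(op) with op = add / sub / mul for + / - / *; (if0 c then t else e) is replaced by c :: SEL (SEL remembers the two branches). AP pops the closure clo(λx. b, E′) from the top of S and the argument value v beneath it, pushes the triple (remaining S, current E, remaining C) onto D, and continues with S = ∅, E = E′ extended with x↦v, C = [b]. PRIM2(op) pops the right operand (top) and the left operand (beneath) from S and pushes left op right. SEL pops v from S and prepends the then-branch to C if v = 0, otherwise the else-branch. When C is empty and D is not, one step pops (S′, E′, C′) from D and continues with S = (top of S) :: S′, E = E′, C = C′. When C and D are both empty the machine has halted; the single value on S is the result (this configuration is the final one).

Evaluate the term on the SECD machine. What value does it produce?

0. ⟨S=∅; E=∅; C=[((λw. (4 - 1)) 3)]; D=∅⟩
1. ⟨S=∅; E=∅; C=[3 :: (λw. (4 - 1)) :: AP]; D=∅⟩
2. ⟨S=[3]; E=∅; C=[(λw. (4 - 1)) :: AP]; D=∅⟩
3. ⟨S=[clo(λw. (4 - 1), ∅) :: 3]; E=∅; C=[AP]; D=∅⟩
4. ⟨S=∅; E={w↦3}; C=[(4 - 1)]; D=[(∅, ∅, ∅)]⟩
5. ⟨S=∅; E={w↦3}; C=[4 :: 1 :: PRIM2(sub)]; D=[(∅, ∅, ∅)]⟩
6. ⟨S=[4]; E={w↦3}; C=[1 :: PRIM2(sub)]; D=[(∅, ∅, ∅)]⟩
7. ⟨S=[1 :: 4]; E={w↦3}; C=[PRIM2(sub)]; D=[(∅, ∅, ∅)]⟩
8. ⟨S=[3]; E={w↦3}; C=∅; D=[(∅, ∅, ∅)]⟩
9. ⟨S=[3]; E=∅; C=∅; D=∅⟩
→ final value 3

Answer: 3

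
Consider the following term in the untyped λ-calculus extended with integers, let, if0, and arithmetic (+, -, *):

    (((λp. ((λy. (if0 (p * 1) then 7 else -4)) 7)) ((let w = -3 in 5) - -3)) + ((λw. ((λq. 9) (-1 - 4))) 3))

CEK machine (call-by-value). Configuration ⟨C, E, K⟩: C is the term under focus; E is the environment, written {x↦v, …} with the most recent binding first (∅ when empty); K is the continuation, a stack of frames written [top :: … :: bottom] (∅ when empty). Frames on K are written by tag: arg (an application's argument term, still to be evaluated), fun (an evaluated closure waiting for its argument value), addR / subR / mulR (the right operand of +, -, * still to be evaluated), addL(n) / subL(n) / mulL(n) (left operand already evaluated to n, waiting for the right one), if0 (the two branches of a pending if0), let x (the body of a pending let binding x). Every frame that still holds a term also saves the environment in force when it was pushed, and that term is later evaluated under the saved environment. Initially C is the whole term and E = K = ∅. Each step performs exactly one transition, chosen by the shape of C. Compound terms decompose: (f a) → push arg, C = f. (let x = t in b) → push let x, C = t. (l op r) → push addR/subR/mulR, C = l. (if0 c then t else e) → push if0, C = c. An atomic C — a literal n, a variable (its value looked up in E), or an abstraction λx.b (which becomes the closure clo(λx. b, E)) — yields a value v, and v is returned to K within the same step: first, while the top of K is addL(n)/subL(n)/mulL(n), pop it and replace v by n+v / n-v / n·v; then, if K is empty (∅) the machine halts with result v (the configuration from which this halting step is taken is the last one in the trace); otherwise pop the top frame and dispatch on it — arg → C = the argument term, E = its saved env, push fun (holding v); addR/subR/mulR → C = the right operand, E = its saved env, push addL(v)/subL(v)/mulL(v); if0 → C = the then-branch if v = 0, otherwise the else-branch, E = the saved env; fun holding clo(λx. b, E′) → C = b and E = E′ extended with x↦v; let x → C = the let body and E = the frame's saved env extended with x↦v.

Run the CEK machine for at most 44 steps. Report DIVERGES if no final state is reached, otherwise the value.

step 0: ⟨C=(((λp. ((λy. (if0 (p * 1) then 7 else -4)) 7)) ((let w = -3 in 5) - -3)) + ((λw. ((λq. 9) (-1 - 4))) 3)); E=∅; K=∅⟩
step 1: ⟨C=((λp. ((λy. (if0 (p * 1) then 7 else -4)) 7)) ((let w = -3 in 5) - -3)); E=∅; K=[addR]⟩
step 2: ⟨C=(λp. ((λy. (if0 (p * 1) then 7 else -4)) 7)); E=∅; K=[arg :: addR]⟩
step 3: ⟨C=((let w = -3 in 5) - -3); E=∅; K=[fun :: addR]⟩
step 4: ⟨C=(let w = -3 in 5); E=∅; K=[subR :: fun :: addR]⟩
step 5: ⟨C=-3; E=∅; K=[let w :: subR :: fun :: addR]⟩
step 6: ⟨C=5; E={w↦-3}; K=[subR :: fun :: addR]⟩
step 7: ⟨C=-3; E=∅; K=[subL(5) :: fun :: addR]⟩
step 8: ⟨C=((λy. (if0 (p * 1) then 7 else -4)) 7); E={p↦8}; K=[addR]⟩
step 9: ⟨C=(λy. (if0 (p * 1) then 7 else -4)); E={p↦8}; K=[arg :: addR]⟩
step 10: ⟨C=7; E={p↦8}; K=[fun :: addR]⟩
step 11: ⟨C=(if0 (p * 1) then 7 else -4); E={y↦7, p↦8}; K=[addR]⟩
step 12: ⟨C=(p * 1); E={y↦7, p↦8}; K=[if0 :: addR]⟩
step 13: ⟨C=p; E={y↦7, p↦8}; K=[mulR :: if0 :: addR]⟩
step 14: ⟨C=1; E={y↦7, p↦8}; K=[mulL(8) :: if0 :: addR]⟩
step 15: ⟨C=-4; E={y↦7, p↦8}; K=[addR]⟩
step 16: ⟨C=((λw. ((λq. 9) (-1 - 4))) 3); E=∅; K=[addL(-4)]⟩
step 17: ⟨C=(λw. ((λq. 9) (-1 - 4))); E=∅; K=[arg :: addL(-4)]⟩
step 18: ⟨C=3; E=∅; K=[fun :: addL(-4)]⟩
step 19: ⟨C=((λq. 9) (-1 - 4)); E={w↦3}; K=[addL(-4)]⟩
step 20: ⟨C=(λq. 9); E={w↦3}; K=[arg :: addL(-4)]⟩
step 21: ⟨C=(-1 - 4); E={w↦3}; K=[fun :: addL(-4)]⟩
step 22: ⟨C=-1; E={w↦3}; K=[subR :: fun :: addL(-4)]⟩
step 23: ⟨C=4; E={w↦3}; K=[subL(-1) :: fun :: addL(-4)]⟩
step 24: ⟨C=9; E={q↦-5, w↦3}; K=[addL(-4)]⟩
→ final value 5

Answer: 5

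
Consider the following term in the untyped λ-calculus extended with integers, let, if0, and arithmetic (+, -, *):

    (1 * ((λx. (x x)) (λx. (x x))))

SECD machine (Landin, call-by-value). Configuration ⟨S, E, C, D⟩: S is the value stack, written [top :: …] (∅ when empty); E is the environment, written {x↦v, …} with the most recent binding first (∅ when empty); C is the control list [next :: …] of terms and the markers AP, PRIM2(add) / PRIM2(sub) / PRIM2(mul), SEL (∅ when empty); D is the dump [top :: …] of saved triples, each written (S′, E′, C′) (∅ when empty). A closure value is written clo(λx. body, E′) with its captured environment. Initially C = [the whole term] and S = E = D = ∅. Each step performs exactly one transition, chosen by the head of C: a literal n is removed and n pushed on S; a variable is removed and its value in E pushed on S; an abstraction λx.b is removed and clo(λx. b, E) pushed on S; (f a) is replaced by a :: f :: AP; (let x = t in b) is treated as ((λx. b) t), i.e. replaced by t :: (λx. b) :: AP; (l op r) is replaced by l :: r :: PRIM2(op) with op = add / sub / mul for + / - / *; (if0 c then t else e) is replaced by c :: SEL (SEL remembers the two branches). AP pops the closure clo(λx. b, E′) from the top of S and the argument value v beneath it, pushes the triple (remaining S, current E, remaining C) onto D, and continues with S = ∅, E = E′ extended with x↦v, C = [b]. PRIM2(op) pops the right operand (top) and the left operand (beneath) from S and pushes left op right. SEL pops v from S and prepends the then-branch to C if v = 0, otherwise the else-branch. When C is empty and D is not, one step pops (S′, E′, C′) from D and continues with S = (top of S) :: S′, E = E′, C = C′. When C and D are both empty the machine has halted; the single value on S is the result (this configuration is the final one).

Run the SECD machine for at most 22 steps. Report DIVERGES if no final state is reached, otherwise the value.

t=0: ⟨S=∅; E=∅; C=[(1 * ((λx. (x x)) (λx. (x x))))]; D=∅⟩
t=1: ⟨S=∅; E=∅; C=[1 :: ((λx. (x x)) (λx. (x x))) :: PRIM2(mul)]; D=∅⟩
t=2: ⟨S=[1]; E=∅; C=[((λx. (x x)) (λx. (x x))) :: PRIM2(mul)]; D=∅⟩
t=3: ⟨S=[1]; E=∅; C=[(λx. (x x)) :: (λx. (x x)) :: AP :: PRIM2(mul)]; D=∅⟩
t=4: ⟨S=[clo(λx. (x x), ∅) :: 1]; E=∅; C=[(λx. (x x)) :: AP :: PRIM2(mul)]; D=∅⟩
t=5: ⟨S=[clo(λx. (x x), ∅) :: clo(λx. (x x), ∅) :: 1]; E=∅; C=[AP :: PRIM2(mul)]; D=∅⟩
t=6: ⟨S=∅; E={x↦clo(λx. (x x), ∅)}; C=[(x x)]; D=[([1], ∅, [PRIM2(mul)])]⟩
t=7: ⟨S=∅; E={x↦clo(λx. (x x), ∅)}; C=[x :: x :: AP]; D=[([1], ∅, [PRIM2(mul)])]⟩
t=8: ⟨S=[clo(λx. (x x), ∅)]; E={x↦clo(λx. (x x), ∅)}; C=[x :: AP]; D=[([1], ∅, [PRIM2(mul)])]⟩
t=9: ⟨S=[clo(λx. (x x), ∅) :: clo(λx. (x x), ∅)]; E={x↦clo(λx. (x x), ∅)}; C=[AP]; D=[([1], ∅, [PRIM2(mul)])]⟩
t=10: ⟨S=∅; E={x↦clo(λx. (x x), ∅)}; C=[(x x)]; D=[(∅, {x↦clo(λx. (x x), ∅)}, ∅) :: ([1], ∅, [PRIM2(mul)])]⟩
t=11: ⟨S=∅; E={x↦clo(λx. (x x), ∅)}; C=[x :: x :: AP]; D=[(∅, {x↦clo(λx. (x x), ∅)}, ∅) :: ([1], ∅, [PRIM2(mul)])]⟩
t=12: ⟨S=[clo(λx. (x x), ∅)]; E={x↦clo(λx. (x x), ∅)}; C=[x :: AP]; D=[(∅, {x↦clo(λx. (x x), ∅)}, ∅) :: ([1], ∅, [PRIM2(mul)])]⟩
t=13: ⟨S=[clo(λx. (x x), ∅) :: clo(λx. (x x), ∅)]; E={x↦clo(λx. (x x), ∅)}; C=[AP]; D=[(∅, {x↦clo(λx. (x x), ∅)}, ∅) :: ([1], ∅, [PRIM2(mul)])]⟩
t=14: ⟨S=∅; E={x↦clo(λx. (x x), ∅)}; C=[(x x)]; D=[(∅, {x↦clo(λx. (x x), ∅)}, ∅) :: (∅, {x↦clo(λx. (x x), ∅)}, ∅) :: ([1], ∅, [PRIM2(mul)])]⟩
t=15: ⟨S=∅; E={x↦clo(λx. (x x), ∅)}; C=[x :: x :: AP]; D=[(∅, {x↦clo(λx. (x x), ∅)}, ∅) :: (∅, {x↦clo(λx. (x x), ∅)}, ∅) :: ([1], ∅, [PRIM2(mul)])]⟩
t=16: ⟨S=[clo(λx. (x x), ∅)]; E={x↦clo(λx. (x x), ∅)}; C=[x :: AP]; D=[(∅, {x↦clo(λx. (x x), ∅)}, ∅) :: (∅, {x↦clo(λx. (x x), ∅)}, ∅) :: ([1], ∅, [PRIM2(mul)])]⟩
t=17: ⟨S=[clo(λx. (x x), ∅) :: clo(λx. (x x), ∅)]; E={x↦clo(λx. (x x), ∅)}; C=[AP]; D=[(∅, {x↦clo(λx. (x x), ∅)}, ∅) :: (∅, {x↦clo(λx. (x x), ∅)}, ∅) :: ([1], ∅, [PRIM2(mul)])]⟩
t=18: ⟨S=∅; E={x↦clo(λx. (x x), ∅)}; C=[(x x)]; D=[(∅, {x↦clo(λx. (x x), ∅)}, ∅) :: (∅, {x↦clo(λx. (x x), ∅)}, ∅) :: (∅, {x↦clo(λx. (x x), ∅)}, ∅) :: ([1], ∅, [PRIM2(mul)])]⟩
t=19: ⟨S=∅; E={x↦clo(λx. (x x), ∅)}; C=[x :: x :: AP]; D=[(∅, {x↦clo(λx. (x x), ∅)}, ∅) :: (∅, {x↦clo(λx. (x x), ∅)}, ∅) :: (∅, {x↦clo(λx. (x x), ∅)}, ∅) :: ([1], ∅, [PRIM2(mul)])]⟩
t=20: ⟨S=[clo(λx. (x x), ∅)]; E={x↦clo(λx. (x x), ∅)}; C=[x :: AP]; D=[(∅, {x↦clo(λx. (x x), ∅)}, ∅) :: (∅, {x↦clo(λx. (x x), ∅)}, ∅) :: (∅, {x↦clo(λx. (x x), ∅)}, ∅) :: ([1], ∅, [PRIM2(mul)])]⟩
t=21: ⟨S=[clo(λx. (x x), ∅) :: clo(λx. (x x), ∅)]; E={x↦clo(λx. (x x), ∅)}; C=[AP]; D=[(∅, {x↦clo(λx. (x x), ∅)}, ∅) :: (∅, {x↦clo(λx. (x x), ∅)}, ∅) :: (∅, {x↦clo(λx. (x x), ∅)}, ∅) :: ([1], ∅, [PRIM2(mul)])]⟩
t=22: ⟨S=∅; E={x↦clo(λx. (x x), ∅)}; C=[(x x)]; D=[(∅, {x↦clo(λx. (x x), ∅)}, ∅) :: (∅, {x↦clo(λx. (x x), ∅)}, ∅) :: (∅, {x↦clo(λx. (x x), ∅)}, ∅) :: (∅, {x↦clo(λx. (x x), ∅)}, ∅) :: ([1], ∅, [PRIM2(mul)])]⟩
→ 22 transitions taken and the configuration is still not final: no result within 22 steps

Answer: DIVERGES (no final state within 22 steps)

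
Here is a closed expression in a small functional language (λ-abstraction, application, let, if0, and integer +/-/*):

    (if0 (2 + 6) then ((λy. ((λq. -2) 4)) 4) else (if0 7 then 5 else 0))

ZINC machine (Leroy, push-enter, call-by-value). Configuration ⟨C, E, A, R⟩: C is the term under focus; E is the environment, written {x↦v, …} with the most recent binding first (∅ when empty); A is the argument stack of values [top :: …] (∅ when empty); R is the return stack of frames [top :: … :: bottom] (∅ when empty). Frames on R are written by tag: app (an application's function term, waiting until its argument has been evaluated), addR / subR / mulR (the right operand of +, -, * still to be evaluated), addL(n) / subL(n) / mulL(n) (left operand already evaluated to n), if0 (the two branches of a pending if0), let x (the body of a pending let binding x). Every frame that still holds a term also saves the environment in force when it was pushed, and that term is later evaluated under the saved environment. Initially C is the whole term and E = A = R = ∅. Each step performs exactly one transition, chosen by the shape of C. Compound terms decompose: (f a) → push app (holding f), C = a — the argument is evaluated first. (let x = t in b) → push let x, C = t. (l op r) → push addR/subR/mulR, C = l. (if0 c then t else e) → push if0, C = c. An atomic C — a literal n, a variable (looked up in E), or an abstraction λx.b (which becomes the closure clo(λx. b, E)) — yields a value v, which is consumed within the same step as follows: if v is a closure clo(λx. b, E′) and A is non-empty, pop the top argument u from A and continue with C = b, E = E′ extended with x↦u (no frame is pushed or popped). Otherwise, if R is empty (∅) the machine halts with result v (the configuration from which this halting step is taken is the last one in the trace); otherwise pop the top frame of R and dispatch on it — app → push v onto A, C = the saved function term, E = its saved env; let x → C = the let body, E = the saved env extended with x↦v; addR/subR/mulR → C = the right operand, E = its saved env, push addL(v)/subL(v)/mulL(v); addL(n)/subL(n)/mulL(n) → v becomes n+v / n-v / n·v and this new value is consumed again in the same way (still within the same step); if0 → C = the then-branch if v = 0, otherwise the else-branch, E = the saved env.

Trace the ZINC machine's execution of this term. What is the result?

Answer: 0

Execution trace:
0. ⟨C=(if0 (2 + 6) then ((λy. ((λq. -2) 4)) 4) else (if0 7 then 5 else 0)); E=∅; A=∅; R=∅⟩
1. ⟨C=(2 + 6); E=∅; A=∅; R=[if0]⟩
2. ⟨C=2; E=∅; A=∅; R=[addR :: if0]⟩
3. ⟨C=6; E=∅; A=∅; R=[addL(2) :: if0]⟩
4. ⟨C=(if0 7 then 5 else 0); E=∅; A=∅; R=∅⟩
5. ⟨C=7; E=∅; A=∅; R=[if0]⟩
6. ⟨C=0; E=∅; A=∅; R=∅⟩
→ final value 0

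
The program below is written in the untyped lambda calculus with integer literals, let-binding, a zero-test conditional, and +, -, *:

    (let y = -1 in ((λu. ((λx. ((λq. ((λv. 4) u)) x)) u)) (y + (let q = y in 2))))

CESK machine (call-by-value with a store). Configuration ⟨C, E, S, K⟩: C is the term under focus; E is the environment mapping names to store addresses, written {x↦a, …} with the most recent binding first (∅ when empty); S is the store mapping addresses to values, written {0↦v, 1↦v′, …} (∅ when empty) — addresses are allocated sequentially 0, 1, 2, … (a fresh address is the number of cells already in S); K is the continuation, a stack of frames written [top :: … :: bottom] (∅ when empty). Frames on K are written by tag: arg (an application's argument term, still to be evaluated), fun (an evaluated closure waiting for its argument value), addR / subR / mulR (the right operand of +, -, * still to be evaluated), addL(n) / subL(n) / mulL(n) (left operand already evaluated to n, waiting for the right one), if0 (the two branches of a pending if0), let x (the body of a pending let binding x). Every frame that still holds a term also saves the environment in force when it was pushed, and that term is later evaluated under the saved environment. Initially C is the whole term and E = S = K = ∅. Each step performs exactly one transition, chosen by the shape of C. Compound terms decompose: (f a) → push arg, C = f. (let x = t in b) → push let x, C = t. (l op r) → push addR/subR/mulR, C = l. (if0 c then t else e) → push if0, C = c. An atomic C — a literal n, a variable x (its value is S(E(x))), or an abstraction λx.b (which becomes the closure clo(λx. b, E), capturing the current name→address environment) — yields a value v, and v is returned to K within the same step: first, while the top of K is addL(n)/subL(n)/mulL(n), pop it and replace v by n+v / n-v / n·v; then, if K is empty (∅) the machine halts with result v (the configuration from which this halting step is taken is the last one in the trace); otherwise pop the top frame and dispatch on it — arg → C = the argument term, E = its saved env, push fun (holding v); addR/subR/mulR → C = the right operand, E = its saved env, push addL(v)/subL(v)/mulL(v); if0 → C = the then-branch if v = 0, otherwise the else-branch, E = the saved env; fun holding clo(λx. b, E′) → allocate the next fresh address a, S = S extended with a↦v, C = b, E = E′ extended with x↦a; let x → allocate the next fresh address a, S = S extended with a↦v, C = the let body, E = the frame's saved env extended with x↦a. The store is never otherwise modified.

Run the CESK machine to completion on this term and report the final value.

Answer: 4

Execution trace:
t=0: <C=(let y = -1 in ((λu. ((λx. ((λq. ((λv. 4) u)) x)) u)) (y + (let q = y in 2)))), E=∅, S=∅, K=∅>
t=1: <C=-1, E=∅, S=∅, K=[let y]>
t=2: <C=((λu. ((λx. ((λq. ((λv. 4) u)) x)) u)) (y + (let q = y in 2))), E={y↦0}, S={0↦-1}, K=∅>
t=3: <C=(λu. ((λx. ((λq. ((λv. 4) u)) x)) u)), E={y↦0}, S={0↦-1}, K=[arg]>
t=4: <C=(y + (let q = y in 2)), E={y↦0}, S={0↦-1}, K=[fun]>
t=5: <C=y, E={y↦0}, S={0↦-1}, K=[addR :: fun]>
t=6: <C=(let q = y in 2), E={y↦0}, S={0↦-1}, K=[addL(-1) :: fun]>
t=7: <C=y, E={y↦0}, S={0↦-1}, K=[let q :: addL(-1) :: fun]>
t=8: <C=2, E={q↦1, y↦0}, S={0↦-1, 1↦-1}, K=[addL(-1) :: fun]>
t=9: <C=((λx. ((λq. ((λv. 4) u)) x)) u), E={u↦2, y↦0}, S={0↦-1, 1↦-1, 2↦1}, K=∅>
t=10: <C=(λx. ((λq. ((λv. 4) u)) x)), E={u↦2, y↦0}, S={0↦-1, 1↦-1, 2↦1}, K=[arg]>
t=11: <C=u, E={u↦2, y↦0}, S={0↦-1, 1↦-1, 2↦1}, K=[fun]>
t=12: <C=((λq. ((λv. 4) u)) x), E={x↦3, u↦2, y↦0}, S={0↦-1, 1↦-1, 2↦1, 3↦1}, K=∅>
t=13: <C=(λq. ((λv. 4) u)), E={x↦3, u↦2, y↦0}, S={0↦-1, 1↦-1, 2↦1, 3↦1}, K=[arg]>
t=14: <C=x, E={x↦3, u↦2, y↦0}, S={0↦-1, 1↦-1, 2↦1, 3↦1}, K=[fun]>
t=15: <C=((λv. 4) u), E={q↦4, x↦3, u↦2, y↦0}, S={0↦-1, 1↦-1, 2↦1, 3↦1, 4↦1}, K=∅>
t=16: <C=(λv. 4), E={q↦4, x↦3, u↦2, y↦0}, S={0↦-1, 1↦-1, 2↦1, 3↦1, 4↦1}, K=[arg]>
t=17: <C=u, E={q↦4, x↦3, u↦2, y↦0}, S={0↦-1, 1↦-1, 2↦1, 3↦1, 4↦1}, K=[fun]>
t=18: <C=4, E={v↦5, q↦4, x↦3, u↦2, y↦0}, S={0↦-1, 1↦-1, 2↦1, 3↦1, 4↦1, 5↦1}, K=∅>
→ final value 4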